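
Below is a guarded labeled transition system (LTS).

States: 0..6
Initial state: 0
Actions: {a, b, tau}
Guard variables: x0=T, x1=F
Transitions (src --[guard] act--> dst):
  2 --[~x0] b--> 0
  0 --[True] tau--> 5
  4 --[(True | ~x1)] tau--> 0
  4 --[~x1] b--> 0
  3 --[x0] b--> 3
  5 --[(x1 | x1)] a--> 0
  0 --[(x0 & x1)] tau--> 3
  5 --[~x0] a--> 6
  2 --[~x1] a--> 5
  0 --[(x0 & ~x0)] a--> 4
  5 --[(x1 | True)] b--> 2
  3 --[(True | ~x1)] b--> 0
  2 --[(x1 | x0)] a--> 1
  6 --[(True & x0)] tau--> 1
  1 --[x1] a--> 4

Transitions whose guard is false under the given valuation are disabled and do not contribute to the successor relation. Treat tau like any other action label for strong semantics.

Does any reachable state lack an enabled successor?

Reachable = {0,1,2,5}
  0: tau→5  [1 out]
  1: ∅  [no exit]
  2: a→1  a→5  [2 out]
  5: b→2  [1 out]
witness 1: tau·b·a

Answer: DEADLOCK at state 1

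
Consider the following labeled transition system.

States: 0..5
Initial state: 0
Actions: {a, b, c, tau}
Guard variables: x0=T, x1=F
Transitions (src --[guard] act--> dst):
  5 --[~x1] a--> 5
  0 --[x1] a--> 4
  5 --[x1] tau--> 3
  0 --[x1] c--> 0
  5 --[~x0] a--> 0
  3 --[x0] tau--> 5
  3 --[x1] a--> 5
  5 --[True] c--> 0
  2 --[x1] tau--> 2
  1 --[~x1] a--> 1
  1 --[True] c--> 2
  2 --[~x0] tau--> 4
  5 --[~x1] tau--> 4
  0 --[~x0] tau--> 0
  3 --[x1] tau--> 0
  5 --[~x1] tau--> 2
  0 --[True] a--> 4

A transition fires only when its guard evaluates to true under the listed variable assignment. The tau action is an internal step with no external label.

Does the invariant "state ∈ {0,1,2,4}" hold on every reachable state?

Answer: INVARIANT HOLDS

Working:
Inv-set: {0,1,2,4}
Reach set: {0,4}
  0: ok
  4: ok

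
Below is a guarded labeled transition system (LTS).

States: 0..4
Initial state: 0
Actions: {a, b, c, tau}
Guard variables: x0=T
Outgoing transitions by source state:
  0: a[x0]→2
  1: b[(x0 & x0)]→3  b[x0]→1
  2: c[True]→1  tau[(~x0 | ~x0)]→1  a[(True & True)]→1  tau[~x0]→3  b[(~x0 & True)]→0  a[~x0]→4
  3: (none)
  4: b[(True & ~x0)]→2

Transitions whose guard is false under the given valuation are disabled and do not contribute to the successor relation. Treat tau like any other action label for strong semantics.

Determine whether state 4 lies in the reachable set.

After dropping false guards: 5 live edges.
L0 = {0}
L1 = {2}  cumulative {0,2}
L2 = {1}  cumulative {0,1,2}
L3 = {3}  cumulative {0,1,2,3}
R = {0,1,2,3}

Answer: UNREACHABLE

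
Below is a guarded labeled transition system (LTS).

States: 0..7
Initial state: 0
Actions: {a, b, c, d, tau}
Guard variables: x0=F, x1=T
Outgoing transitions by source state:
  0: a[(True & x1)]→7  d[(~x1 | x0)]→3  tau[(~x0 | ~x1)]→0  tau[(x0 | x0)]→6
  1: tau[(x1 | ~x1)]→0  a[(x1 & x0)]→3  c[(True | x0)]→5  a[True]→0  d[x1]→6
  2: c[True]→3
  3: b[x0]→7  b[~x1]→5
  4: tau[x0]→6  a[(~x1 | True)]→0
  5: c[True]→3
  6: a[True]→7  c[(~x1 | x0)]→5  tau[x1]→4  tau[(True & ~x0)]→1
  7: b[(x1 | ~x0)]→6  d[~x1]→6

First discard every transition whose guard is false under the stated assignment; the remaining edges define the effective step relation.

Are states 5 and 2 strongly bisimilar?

Answer: BISIMILAR

Trace:
Refine partition for ~:
  round 0: {{0,1,2,3,4,5,6,7}}
  round 1: {{0,6},{1},{2,5},{3},{4},{7}}
  round 2: {{0},{1},{2,5},{3},{4},{6},{7}}
stable after 3 split(s): 7 block(s)
5∈{2,5}, 2∈{2,5}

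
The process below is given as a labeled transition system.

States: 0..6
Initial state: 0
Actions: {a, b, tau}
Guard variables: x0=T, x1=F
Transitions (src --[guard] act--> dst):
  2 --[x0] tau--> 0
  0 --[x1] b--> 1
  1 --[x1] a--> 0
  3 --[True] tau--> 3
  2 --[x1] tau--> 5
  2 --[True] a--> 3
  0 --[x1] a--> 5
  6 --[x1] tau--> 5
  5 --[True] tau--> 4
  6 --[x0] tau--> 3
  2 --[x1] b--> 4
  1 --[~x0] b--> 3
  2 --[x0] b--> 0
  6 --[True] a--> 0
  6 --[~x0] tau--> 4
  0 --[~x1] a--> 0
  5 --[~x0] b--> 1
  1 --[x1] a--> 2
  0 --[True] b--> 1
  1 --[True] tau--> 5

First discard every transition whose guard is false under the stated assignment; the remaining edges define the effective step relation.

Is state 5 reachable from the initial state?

Answer: REACHABLE

Analysis:
After dropping false guards: 10 live edges.
Layer 0: {0}
Layer 1: {1}  now seen {0,1}
Layer 2: {5}  now seen {0,1,5}
Layer 3: {4}  now seen {0,1,4,5}
Reachable = {0,1,4,5}
witness 5: b·tau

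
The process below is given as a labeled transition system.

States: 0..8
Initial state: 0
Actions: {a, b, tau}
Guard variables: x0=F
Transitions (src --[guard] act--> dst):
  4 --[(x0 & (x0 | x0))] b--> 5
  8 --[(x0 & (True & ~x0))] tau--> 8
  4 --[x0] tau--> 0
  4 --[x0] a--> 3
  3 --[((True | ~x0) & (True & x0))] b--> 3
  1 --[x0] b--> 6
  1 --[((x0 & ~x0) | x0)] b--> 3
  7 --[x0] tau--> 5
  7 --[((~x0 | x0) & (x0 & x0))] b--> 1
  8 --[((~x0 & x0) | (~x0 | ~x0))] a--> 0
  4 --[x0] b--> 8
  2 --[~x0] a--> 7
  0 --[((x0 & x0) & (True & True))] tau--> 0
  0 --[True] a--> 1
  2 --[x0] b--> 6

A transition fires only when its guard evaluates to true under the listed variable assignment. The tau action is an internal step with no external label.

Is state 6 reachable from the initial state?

Answer: UNREACHABLE

Working:
Guard filter leaves 3 enabled edge(s).
depth 0: {0}
depth 1: {1}  total {0,1}
R = {0,1}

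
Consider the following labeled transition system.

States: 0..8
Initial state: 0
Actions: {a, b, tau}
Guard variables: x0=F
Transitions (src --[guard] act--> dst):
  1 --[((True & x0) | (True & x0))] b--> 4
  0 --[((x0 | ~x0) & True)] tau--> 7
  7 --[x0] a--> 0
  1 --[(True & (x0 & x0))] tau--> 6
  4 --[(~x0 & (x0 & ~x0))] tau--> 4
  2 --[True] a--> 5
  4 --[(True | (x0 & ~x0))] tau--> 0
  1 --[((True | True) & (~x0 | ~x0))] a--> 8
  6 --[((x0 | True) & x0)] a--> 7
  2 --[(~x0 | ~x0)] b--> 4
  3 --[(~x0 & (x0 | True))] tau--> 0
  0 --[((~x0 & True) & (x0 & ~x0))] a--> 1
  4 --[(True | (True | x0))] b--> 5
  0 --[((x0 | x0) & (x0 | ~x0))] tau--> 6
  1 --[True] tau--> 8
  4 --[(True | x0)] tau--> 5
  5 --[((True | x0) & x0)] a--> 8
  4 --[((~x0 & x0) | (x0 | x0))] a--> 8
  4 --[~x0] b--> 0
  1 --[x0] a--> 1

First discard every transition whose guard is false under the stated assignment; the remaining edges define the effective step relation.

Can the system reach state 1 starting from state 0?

Guard filter leaves 10 enabled edge(s).
depth 0: {0}
depth 1: {7}  total {0,7}
Reach set: {0,7}

Answer: UNREACHABLE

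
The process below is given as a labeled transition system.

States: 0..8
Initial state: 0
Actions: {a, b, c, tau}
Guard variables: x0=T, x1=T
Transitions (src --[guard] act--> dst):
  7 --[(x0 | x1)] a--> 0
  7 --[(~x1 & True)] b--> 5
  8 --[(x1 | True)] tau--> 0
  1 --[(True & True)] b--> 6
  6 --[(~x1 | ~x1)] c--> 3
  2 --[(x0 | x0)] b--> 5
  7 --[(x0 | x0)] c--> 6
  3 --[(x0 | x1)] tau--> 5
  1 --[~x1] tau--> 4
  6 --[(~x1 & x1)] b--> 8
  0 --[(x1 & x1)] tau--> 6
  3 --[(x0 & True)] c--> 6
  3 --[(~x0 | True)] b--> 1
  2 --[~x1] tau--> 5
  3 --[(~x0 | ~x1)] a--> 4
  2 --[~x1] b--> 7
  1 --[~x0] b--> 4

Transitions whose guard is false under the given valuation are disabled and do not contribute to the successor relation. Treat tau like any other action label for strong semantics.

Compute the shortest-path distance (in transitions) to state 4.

Answer: UNREACHABLE

Working:
BFS to 4:
  depth 0: {0}
  depth 1: {6}
4 never appears.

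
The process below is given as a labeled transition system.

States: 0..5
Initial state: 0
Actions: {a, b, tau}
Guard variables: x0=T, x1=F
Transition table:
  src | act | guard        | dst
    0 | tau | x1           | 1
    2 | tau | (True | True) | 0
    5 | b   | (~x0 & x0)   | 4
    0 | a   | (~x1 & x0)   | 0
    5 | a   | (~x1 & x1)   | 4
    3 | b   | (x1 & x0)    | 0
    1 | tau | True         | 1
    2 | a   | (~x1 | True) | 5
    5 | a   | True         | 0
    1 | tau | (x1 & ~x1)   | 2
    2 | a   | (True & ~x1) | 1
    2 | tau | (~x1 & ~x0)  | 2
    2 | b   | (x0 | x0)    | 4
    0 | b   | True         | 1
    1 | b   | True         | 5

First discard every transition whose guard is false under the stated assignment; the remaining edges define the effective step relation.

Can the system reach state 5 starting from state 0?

Answer: REACHABLE

Analysis:
Guard filter leaves 9 enabled edge(s).
Layer 0: {0}
Layer 1: {1}  cumulative {0,1}
Layer 2: {5}  cumulative {0,1,5}
Reachable = {0,1,5}
witness 5: b·b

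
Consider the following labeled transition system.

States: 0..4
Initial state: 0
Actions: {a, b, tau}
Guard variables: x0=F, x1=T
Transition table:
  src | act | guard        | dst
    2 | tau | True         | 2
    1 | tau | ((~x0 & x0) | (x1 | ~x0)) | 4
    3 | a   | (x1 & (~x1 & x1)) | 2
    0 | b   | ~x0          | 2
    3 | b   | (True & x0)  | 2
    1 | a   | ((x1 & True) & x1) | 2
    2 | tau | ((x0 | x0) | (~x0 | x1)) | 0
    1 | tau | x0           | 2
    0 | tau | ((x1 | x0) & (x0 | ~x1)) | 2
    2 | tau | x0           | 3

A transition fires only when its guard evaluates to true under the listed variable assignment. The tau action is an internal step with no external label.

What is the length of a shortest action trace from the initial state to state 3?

Layered search for 3:
  depth 0: {0}
  depth 1: {2}
3 never appears.

Answer: UNREACHABLE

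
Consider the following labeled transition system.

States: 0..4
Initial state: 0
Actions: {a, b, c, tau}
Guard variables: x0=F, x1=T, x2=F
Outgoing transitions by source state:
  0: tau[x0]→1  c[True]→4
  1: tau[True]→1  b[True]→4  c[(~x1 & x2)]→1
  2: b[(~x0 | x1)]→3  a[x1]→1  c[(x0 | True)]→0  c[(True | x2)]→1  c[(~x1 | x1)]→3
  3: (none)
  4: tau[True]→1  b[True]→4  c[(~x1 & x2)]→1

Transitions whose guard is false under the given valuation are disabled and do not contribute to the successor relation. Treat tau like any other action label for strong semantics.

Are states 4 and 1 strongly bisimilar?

Answer: BISIMILAR

Working:
Refine partition for ~:
  P[0] = {{0,1,2,3,4}}
  P[1] = {{0},{1,4},{2},{3}}
4 equivalence class(es) (converged in 2)
4∈{1,4}, 1∈{1,4}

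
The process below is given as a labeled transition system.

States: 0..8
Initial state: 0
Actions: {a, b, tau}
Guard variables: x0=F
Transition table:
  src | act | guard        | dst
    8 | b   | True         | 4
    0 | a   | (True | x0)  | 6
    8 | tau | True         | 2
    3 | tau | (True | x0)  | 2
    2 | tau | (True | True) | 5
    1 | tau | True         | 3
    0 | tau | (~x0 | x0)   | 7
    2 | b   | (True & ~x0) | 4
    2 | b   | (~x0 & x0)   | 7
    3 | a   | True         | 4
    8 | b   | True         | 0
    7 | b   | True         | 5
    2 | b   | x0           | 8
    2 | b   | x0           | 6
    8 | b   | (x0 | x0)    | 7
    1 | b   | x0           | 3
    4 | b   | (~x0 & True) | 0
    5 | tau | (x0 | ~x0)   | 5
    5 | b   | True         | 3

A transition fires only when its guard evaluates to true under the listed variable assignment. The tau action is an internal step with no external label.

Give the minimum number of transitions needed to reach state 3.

BFS to 3:
  L0 = {0}
  L1 = {6,7}
  L2 = {5}
  L3 = {3}
3 enters at depth 3; path tau·b·b

Answer: 3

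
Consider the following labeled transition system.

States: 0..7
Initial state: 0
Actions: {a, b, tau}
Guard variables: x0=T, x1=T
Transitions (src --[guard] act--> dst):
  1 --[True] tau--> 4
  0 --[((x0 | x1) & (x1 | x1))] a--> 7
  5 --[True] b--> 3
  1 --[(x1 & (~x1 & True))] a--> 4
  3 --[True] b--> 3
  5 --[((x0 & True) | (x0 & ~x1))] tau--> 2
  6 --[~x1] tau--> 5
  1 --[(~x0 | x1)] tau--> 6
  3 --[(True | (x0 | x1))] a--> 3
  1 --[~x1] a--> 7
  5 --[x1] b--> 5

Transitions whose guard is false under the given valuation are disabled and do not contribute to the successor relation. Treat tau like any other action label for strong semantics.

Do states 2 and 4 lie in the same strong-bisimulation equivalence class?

Refine partition for ~:
  round 0: {{0,1,2,3,4,5,6,7}}
  round 1: {{0},{1},{2,4,6,7},{3},{5}}
Fixed point at round 2; 5 class(es).
2∈{2,4,6,7}, 4∈{2,4,6,7}

Answer: BISIMILAR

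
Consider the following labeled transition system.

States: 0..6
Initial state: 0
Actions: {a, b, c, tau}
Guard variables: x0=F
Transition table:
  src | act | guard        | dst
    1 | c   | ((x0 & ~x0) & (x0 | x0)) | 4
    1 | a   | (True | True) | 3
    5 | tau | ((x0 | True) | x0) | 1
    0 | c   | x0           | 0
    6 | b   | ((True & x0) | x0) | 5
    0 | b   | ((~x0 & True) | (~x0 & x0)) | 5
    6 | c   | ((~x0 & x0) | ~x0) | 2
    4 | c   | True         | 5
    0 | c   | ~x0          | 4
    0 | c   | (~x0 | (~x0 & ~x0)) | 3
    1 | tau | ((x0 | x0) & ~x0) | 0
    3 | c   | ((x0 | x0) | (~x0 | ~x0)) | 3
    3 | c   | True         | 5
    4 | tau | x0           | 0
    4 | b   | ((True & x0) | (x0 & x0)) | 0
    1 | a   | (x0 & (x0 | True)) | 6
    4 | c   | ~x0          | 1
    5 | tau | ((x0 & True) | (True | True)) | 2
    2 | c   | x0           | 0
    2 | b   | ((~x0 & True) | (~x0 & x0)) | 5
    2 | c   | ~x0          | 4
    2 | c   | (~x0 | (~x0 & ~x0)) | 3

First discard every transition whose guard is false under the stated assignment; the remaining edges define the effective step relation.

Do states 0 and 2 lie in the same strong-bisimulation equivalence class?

Answer: BISIMILAR

Working:
Compute ~ classes (split until stable):
  round 0: {{0,1,2,3,4,5,6}}
  round 1: {{0,2},{1},{3,4,6},{5}}
  round 2: {{0,2},{1},{3},{4},{5},{6}}
Fixed point at round 3; 6 class(es).
0∈{0,2}, 2∈{0,2}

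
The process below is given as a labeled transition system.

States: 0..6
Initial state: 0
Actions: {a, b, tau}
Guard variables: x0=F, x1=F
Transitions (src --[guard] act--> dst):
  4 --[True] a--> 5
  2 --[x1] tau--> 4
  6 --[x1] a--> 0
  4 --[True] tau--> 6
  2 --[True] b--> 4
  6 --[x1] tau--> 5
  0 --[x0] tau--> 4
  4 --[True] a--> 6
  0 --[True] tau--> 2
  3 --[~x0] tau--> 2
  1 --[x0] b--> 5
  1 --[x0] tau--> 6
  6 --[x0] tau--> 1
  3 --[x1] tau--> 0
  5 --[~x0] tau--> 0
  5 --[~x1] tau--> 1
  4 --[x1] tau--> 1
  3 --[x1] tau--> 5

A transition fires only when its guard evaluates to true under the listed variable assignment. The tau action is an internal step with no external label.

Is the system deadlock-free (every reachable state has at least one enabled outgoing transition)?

Reachable = {0,1,2,4,5,6}
  0: tau→2  [deg 1]
  1: ∅  [STUCK]
  2: b→4  [deg 1]
  4: a→5  a→6  tau→6  [deg 3]
  5: tau→0  tau→1  [deg 2]
  6: ∅  [STUCK]
Path to 1: tau·b·a·tau

Answer: DEADLOCK at state 1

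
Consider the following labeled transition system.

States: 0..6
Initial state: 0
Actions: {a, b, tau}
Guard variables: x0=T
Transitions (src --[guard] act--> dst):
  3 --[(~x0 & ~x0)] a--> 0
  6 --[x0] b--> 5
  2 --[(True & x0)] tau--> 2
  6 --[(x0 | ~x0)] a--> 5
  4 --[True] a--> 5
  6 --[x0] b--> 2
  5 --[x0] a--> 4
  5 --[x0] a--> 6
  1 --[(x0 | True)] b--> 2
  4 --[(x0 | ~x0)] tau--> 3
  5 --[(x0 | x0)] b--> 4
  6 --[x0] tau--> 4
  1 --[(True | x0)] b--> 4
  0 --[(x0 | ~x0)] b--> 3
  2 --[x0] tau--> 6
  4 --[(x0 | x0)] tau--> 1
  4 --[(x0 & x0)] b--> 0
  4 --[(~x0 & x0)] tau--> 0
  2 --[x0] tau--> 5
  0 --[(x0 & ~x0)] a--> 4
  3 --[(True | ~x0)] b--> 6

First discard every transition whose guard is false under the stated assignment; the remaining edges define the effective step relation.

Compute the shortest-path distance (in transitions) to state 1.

Layered search for 1:
  depth 0: {0}
  depth 1: {3}
  depth 2: {6}
  depth 3: {2,4,5}
  depth 4: {1}
depth(1)=4, e.g. b·b·tau·tau

Answer: 4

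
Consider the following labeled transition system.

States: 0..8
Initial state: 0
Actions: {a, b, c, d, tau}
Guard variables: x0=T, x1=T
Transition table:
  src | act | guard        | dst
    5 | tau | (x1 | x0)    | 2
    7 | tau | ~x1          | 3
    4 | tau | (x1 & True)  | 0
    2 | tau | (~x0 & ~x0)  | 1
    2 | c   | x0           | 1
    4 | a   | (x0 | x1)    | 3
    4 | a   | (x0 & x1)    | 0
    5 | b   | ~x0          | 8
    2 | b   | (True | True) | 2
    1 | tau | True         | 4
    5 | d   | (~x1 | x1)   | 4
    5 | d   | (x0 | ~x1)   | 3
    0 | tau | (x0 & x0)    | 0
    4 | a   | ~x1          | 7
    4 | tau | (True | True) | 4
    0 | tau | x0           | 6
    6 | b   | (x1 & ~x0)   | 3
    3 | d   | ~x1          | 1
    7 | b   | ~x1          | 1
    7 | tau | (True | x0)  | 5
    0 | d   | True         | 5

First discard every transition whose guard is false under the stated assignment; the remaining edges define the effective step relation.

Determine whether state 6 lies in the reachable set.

Answer: REACHABLE

Trace:
After dropping false guards: 14 live edges.
L0 = {0}
L1 = {5,6}  cumulative {0,5,6}
L2 = {2,3,4}  cumulative {0,2,3,4,5,6}
L3 = {1}  cumulative {0,1,2,3,4,5,6}
Reach set: {0,1,2,3,4,5,6}
witness 6: tau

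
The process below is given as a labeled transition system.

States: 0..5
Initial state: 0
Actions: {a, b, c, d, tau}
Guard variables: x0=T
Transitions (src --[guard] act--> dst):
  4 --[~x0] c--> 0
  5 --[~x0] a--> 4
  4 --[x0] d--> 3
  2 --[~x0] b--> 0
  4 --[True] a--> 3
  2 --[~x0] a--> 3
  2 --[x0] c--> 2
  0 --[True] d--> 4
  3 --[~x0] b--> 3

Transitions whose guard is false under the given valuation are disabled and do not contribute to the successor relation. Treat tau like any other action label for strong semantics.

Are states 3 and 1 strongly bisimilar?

Answer: BISIMILAR

Trace:
Refine partition for ~:
  round 0: {{0,1,2,3,4,5}}
  round 1: {{0},{1,3,5},{2},{4}}
Fixed point at round 2; 4 class(es).
[3]={1,3,5}  [1]={1,3,5}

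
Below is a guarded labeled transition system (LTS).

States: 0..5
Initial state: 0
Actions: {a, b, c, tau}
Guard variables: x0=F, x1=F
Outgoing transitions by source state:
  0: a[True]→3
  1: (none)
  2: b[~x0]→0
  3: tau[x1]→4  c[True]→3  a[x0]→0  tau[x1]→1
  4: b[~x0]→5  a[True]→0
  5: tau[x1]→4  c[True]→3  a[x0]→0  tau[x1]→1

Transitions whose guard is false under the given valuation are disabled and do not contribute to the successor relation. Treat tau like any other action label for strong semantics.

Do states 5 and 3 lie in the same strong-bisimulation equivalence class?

Answer: BISIMILAR

Trace:
Refine partition for ~:
  P[0] = {{0,1,2,3,4,5}}
  P[1] = {{0},{1},{2},{3,5},{4}}
5 equivalence class(es) (converged in 2)
class of 5: {3,5}; class of 3: {3,5}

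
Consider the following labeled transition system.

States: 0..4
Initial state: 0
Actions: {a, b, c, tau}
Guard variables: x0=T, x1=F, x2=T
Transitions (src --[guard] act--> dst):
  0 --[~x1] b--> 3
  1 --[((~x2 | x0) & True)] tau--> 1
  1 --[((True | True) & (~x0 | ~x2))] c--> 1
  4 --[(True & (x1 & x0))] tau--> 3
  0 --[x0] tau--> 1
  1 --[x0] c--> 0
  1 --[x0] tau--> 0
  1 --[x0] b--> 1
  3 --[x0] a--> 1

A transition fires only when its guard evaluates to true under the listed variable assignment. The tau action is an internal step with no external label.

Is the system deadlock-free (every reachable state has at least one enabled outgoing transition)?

Reach set: {0,1,3}
  0: b→3  tau→1  [2 exit(s)]
  1: b→1  c→0  tau→0  tau→1  [4 exit(s)]
  3: a→1  [1 exit(s)]

Answer: DEADLOCK-FREE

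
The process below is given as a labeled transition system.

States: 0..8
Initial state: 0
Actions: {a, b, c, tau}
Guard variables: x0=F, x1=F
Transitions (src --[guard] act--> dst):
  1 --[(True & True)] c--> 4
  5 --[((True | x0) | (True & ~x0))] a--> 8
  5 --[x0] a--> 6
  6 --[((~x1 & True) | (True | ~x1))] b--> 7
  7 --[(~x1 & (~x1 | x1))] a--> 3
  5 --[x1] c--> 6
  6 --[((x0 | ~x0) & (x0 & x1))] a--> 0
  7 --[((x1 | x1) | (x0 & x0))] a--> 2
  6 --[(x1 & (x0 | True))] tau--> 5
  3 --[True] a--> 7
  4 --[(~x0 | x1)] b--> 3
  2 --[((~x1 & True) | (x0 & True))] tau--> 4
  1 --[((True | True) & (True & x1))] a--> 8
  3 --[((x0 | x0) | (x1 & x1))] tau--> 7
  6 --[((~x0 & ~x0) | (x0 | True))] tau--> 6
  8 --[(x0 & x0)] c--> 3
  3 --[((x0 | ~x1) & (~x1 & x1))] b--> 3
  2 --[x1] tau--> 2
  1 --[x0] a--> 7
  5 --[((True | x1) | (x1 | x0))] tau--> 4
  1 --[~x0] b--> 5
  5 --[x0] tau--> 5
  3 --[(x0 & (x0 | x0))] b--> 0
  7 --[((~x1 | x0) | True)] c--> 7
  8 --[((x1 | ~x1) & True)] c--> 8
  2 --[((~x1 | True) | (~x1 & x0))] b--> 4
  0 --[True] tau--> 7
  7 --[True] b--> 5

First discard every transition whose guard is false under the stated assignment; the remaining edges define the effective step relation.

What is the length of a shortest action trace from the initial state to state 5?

Answer: 2

Trace:
Breadth-first toward 5:
  L0 = {0}
  L1 = {7}
  L2 = {3,5}
5 enters at depth 2; path tau·b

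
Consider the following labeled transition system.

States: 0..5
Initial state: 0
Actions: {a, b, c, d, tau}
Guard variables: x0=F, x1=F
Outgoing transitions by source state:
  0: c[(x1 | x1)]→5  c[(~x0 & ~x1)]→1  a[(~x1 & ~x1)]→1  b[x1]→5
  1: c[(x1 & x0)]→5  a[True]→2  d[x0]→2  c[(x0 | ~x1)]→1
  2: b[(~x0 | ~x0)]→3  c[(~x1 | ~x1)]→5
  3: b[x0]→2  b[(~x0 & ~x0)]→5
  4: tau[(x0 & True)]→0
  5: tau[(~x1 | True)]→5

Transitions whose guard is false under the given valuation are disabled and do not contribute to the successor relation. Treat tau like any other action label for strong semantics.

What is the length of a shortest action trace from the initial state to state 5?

Answer: 3

Trace:
Breadth-first toward 5:
  L0 = {0}
  L1 = {1}
  L2 = {2}
  L3 = {3,5}
depth(5)=3, e.g. a·a·c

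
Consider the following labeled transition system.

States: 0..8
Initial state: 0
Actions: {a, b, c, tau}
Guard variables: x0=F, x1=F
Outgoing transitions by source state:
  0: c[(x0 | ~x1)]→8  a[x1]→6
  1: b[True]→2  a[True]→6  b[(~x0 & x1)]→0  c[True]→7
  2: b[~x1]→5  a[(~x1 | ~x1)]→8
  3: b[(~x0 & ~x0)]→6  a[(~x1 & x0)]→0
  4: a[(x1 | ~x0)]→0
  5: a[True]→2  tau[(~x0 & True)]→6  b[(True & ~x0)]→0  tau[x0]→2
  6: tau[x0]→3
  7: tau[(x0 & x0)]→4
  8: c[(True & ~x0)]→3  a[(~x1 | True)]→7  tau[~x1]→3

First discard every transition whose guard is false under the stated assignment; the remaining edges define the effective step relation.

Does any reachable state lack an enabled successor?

Answer: DEADLOCK at state 6

Analysis:
R = {0,3,6,7,8}
  0: c→8  [deg 1]
  3: b→6  [deg 1]
  6: ∅  [no exit]
  7: ∅  [no exit]
  8: a→7  c→3  tau→3  [deg 3]
Path to 6: c·c·b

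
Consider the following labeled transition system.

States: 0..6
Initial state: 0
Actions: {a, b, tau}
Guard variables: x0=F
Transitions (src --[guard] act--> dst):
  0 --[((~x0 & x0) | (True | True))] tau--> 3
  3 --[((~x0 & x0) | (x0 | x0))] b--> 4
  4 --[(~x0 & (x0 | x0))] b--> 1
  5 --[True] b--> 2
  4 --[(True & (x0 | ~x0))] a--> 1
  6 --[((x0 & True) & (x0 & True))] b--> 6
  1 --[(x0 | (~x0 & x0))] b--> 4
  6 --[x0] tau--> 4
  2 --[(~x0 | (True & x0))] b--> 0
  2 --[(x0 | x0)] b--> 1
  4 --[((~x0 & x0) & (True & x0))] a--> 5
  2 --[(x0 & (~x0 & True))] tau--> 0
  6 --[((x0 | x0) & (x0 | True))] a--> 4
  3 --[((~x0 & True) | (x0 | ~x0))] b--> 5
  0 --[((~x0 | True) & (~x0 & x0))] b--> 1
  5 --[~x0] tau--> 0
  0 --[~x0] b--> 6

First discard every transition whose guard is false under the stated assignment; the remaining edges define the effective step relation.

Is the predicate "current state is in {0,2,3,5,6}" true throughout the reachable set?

Allowed set {0,2,3,5,6}
R = {0,2,3,5,6}
  0: ok
  2: ok
  3: ok
  5: ok
  6: ok

Answer: INVARIANT HOLDS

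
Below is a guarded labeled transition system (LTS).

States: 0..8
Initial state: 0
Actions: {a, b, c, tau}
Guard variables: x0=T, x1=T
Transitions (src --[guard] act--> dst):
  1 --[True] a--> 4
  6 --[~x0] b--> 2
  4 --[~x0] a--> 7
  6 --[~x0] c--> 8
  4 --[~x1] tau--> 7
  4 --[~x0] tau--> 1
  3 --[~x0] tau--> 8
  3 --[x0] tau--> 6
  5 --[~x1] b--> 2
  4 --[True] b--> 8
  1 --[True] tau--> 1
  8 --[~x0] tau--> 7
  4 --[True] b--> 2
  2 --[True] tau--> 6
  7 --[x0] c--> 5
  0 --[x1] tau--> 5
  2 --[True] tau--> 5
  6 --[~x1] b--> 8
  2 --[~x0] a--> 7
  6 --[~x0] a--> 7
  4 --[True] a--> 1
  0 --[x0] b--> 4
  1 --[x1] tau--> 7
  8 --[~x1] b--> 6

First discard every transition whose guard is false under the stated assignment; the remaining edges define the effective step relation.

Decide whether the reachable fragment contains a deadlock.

Answer: DEADLOCK at state 5

Working:
R = {0,1,2,4,5,6,7,8}
  0: b→4  tau→5  [2 exit(s)]
  1: a→4  tau→1  tau→7  [3 exit(s)]
  2: tau→5  tau→6  [2 exit(s)]
  4: a→1  b→2  b→8  [3 exit(s)]
  5: ∅  [STUCK]
  6: ∅  [STUCK]
  7: c→5  [1 exit(s)]
  8: ∅  [STUCK]
Path to 5: tau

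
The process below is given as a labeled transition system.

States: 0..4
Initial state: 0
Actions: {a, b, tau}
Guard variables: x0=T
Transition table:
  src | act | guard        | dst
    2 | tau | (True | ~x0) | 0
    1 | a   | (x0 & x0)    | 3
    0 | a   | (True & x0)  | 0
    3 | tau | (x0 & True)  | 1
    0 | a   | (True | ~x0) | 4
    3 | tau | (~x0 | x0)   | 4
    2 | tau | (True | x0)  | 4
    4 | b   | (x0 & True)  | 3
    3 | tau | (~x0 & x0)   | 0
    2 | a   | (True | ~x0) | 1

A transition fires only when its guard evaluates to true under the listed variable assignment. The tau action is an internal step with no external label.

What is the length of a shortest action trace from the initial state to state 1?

Layered search for 1:
  depth 0: {0}
  depth 1: {4}
  depth 2: {3}
  depth 3: {1}
1 enters at depth 3; path a·b·tau

Answer: 3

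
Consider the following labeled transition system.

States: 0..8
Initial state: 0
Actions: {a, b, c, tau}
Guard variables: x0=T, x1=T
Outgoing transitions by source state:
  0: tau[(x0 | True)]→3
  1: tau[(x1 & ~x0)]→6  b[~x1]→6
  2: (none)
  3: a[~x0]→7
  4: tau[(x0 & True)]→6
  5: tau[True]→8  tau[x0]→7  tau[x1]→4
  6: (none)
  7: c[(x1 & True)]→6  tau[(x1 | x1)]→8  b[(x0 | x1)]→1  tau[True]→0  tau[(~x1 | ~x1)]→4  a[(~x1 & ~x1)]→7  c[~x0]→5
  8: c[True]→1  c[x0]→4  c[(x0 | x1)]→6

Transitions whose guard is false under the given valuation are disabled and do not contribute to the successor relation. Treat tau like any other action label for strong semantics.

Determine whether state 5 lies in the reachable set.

After dropping false guards: 12 live edges.
Layer 0: {0}
Layer 1: {3}  cumulative {0,3}
Reachable = {0,3}

Answer: UNREACHABLE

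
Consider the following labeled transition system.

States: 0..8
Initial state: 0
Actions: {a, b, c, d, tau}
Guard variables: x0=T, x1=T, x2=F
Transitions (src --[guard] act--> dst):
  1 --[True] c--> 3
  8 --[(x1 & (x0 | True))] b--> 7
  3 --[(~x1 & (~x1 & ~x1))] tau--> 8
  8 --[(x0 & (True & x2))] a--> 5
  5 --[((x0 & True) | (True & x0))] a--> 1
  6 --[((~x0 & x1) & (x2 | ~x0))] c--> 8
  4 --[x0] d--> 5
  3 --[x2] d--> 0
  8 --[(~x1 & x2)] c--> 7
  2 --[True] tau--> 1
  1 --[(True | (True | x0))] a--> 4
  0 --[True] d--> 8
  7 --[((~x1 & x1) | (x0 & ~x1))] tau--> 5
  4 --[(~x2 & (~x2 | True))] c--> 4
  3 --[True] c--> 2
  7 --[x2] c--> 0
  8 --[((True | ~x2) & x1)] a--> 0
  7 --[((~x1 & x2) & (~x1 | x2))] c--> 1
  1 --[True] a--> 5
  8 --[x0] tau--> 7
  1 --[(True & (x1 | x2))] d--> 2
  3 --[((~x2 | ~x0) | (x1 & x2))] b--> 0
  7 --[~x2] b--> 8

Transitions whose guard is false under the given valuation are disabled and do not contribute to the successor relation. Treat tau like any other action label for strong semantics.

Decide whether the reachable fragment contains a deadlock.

Reach set: {0,7,8}
  0: d→8  [deg 1]
  7: b→8  [deg 1]
  8: a→0  b→7  tau→7  [deg 3]

Answer: DEADLOCK-FREE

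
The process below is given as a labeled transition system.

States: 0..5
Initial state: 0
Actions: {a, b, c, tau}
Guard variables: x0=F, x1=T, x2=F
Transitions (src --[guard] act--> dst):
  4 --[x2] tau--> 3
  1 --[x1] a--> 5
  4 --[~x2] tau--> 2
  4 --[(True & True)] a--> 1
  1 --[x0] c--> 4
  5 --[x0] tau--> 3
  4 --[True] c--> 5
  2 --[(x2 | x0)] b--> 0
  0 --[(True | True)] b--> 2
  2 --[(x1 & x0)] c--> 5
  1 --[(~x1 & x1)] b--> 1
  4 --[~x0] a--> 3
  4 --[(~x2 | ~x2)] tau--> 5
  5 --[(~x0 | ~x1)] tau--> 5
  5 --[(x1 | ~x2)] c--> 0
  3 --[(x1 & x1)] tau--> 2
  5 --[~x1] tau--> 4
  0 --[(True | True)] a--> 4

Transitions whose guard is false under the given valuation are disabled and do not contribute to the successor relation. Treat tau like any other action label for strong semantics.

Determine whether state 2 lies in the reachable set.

After dropping false guards: 11 live edges.
Layer 0: {0}
Layer 1: {2,4}  total {0,2,4}
Layer 2: {1,3,5}  total {0,1,2,3,4,5}
Reach set: {0,1,2,3,4,5}
witness 2: b

Answer: REACHABLE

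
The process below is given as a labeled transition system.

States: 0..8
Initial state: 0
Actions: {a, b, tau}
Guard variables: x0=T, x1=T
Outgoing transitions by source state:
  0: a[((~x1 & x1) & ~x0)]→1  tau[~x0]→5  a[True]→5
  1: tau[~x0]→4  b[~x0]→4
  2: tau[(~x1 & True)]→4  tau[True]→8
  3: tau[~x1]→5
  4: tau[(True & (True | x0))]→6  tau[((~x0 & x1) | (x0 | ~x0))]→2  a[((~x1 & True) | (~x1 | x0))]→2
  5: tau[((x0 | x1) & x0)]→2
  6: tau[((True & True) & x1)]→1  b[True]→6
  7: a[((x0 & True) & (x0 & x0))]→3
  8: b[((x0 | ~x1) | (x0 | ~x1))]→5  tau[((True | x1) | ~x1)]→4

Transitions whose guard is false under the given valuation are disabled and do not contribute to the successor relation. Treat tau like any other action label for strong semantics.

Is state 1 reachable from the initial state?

11 transition(s) survive guard evaluation.
L0 = {0}
L1 = {5}  total {0,5}
L2 = {2}  total {0,2,5}
L3 = {8}  total {0,2,5,8}
L4 = {4}  total {0,2,4,5,8}
L5 = {6}  total {0,2,4,5,6,8}
L6 = {1}  total {0,1,2,4,5,6,8}
R = {0,1,2,4,5,6,8}
witness 1: a·tau·tau·tau·tau·tau

Answer: REACHABLE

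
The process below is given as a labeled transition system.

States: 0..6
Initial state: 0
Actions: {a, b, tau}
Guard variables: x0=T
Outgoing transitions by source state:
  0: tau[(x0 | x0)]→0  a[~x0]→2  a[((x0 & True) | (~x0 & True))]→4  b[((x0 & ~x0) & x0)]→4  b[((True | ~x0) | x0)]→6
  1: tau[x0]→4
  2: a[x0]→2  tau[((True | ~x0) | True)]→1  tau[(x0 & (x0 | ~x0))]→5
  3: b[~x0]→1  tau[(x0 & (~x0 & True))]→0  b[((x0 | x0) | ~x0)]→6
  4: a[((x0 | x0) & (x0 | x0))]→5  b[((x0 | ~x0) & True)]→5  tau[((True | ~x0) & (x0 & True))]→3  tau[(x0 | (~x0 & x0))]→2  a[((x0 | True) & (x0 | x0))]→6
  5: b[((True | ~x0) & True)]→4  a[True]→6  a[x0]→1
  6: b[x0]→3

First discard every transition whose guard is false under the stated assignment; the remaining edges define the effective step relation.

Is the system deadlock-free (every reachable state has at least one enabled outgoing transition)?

Answer: DEADLOCK-FREE

Analysis:
Reachable = {0,1,2,3,4,5,6}
  0: a→4  b→6  tau→0  [3 exit(s)]
  1: tau→4  [1 exit(s)]
  2: a→2  tau→1  tau→5  [3 exit(s)]
  3: b→6  [1 exit(s)]
  4: a→5  a→6  b→5  tau→2  tau→3  [5 exit(s)]
  5: a→1  a→6  b→4  [3 exit(s)]
  6: b→3  [1 exit(s)]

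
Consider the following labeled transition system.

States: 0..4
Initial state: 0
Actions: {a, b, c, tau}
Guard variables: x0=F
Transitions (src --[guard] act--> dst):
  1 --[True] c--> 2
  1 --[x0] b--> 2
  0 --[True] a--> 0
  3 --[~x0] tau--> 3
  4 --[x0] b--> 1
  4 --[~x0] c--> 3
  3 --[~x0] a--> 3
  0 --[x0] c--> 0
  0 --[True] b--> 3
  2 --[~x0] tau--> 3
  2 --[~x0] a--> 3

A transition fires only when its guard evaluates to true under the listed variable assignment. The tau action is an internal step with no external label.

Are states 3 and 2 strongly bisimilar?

Compute ~ classes (split until stable):
  π0 = {{0,1,2,3,4}}
  π1 = {{0},{1,4},{2,3}}
Fixed point at round 2; 3 class(es).
3∈{2,3}, 2∈{2,3}

Answer: BISIMILAR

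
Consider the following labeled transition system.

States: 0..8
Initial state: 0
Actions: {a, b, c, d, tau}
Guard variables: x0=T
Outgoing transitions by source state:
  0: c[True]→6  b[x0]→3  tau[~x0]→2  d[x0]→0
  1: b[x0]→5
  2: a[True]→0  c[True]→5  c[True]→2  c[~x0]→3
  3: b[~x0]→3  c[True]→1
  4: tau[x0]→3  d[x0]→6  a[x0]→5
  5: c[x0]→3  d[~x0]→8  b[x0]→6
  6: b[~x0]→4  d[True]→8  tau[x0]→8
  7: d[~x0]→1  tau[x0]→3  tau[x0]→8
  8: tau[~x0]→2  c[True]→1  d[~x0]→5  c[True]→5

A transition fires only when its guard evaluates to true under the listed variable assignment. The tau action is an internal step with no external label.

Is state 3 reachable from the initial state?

Guard filter leaves 19 enabled edge(s).
depth 0: {0}
depth 1: {3,6}  total {0,3,6}
depth 2: {1,8}  total {0,1,3,6,8}
depth 3: {5}  total {0,1,3,5,6,8}
Reachable = {0,1,3,5,6,8}
witness 3: b

Answer: REACHABLE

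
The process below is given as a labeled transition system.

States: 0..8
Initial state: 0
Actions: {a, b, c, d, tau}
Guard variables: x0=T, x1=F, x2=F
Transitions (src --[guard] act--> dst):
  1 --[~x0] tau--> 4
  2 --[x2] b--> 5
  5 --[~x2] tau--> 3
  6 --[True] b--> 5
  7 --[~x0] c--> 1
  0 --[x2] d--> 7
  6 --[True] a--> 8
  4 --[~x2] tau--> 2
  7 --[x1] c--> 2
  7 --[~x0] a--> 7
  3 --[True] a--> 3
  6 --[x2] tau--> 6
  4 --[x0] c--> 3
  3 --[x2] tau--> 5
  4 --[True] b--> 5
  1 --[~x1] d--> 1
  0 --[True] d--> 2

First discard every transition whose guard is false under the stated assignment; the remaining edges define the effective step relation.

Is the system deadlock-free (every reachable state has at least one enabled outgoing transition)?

Reach set: {0,2}
  0: d→2  [1 exit(s)]
  2: ∅  [STUCK]
Path to 2: d

Answer: DEADLOCK at state 2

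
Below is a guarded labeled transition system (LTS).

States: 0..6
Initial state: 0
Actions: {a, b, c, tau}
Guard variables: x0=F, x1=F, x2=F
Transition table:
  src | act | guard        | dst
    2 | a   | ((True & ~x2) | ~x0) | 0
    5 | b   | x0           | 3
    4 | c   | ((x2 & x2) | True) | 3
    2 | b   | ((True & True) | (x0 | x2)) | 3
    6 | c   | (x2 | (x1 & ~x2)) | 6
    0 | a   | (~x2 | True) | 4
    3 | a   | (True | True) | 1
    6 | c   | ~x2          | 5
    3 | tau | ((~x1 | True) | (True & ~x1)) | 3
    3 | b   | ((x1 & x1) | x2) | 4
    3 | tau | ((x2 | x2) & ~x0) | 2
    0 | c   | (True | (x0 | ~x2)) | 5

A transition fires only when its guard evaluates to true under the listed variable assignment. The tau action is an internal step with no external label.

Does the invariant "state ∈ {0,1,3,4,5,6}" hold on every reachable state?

Inv-set: {0,1,3,4,5,6}
Reachable = {0,1,3,4,5}
  0: ok
  1: ok
  3: ok
  4: ok
  5: ok

Answer: INVARIANT HOLDS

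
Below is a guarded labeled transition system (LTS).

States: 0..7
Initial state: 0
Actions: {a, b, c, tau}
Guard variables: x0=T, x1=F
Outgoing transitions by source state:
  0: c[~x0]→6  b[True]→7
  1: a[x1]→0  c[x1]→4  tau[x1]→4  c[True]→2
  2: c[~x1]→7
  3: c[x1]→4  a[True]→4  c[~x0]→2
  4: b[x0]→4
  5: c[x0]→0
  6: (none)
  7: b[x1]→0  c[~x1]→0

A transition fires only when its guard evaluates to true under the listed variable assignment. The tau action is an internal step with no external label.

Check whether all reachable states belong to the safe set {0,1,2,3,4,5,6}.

Safe = {0,1,2,3,4,5,6}
Reach set: {0,7}
  0: ok
  7: ✗ unsafe
witness against invariant: b → 7

Answer: INVARIANT VIOLATED at state 7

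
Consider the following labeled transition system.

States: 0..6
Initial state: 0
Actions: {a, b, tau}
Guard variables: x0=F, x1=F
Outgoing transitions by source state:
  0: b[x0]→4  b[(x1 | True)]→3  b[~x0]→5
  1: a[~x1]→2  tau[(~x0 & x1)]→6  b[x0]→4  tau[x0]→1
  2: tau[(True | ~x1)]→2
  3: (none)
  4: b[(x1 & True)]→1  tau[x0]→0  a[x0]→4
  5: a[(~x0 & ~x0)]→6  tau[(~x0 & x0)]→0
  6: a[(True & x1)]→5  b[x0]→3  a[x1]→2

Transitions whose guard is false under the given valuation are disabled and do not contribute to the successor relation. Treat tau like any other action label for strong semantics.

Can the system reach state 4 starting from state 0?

Answer: UNREACHABLE

Working:
Guard filter leaves 5 enabled edge(s).
Layer 0: {0}
Layer 1: {3,5}  cumulative {0,3,5}
Layer 2: {6}  cumulative {0,3,5,6}
R = {0,3,5,6}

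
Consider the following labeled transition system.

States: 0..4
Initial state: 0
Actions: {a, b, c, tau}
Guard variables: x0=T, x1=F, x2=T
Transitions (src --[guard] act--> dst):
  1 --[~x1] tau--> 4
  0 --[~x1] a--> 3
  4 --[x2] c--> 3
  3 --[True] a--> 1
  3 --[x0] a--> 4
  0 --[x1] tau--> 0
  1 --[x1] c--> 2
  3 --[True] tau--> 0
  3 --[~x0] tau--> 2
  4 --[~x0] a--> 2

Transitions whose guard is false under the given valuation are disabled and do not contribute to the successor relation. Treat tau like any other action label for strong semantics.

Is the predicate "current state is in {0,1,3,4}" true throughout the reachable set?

Answer: INVARIANT HOLDS

Working:
Safe = {0,1,3,4}
Reach set: {0,1,3,4}
  0: safe
  1: safe
  3: safe
  4: safe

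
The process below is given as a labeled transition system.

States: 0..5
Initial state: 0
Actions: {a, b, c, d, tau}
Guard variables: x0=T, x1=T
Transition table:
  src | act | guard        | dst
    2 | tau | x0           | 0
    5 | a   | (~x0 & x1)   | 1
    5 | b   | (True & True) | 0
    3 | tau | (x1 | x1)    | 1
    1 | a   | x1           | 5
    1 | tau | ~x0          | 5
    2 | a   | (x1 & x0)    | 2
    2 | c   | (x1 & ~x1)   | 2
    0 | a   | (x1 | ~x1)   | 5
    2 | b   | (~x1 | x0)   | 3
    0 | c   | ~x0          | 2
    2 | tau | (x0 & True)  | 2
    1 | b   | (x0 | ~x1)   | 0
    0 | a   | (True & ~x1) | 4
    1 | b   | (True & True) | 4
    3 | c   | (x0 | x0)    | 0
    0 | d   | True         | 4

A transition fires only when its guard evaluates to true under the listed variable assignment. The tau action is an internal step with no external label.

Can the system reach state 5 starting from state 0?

Guard filter leaves 12 enabled edge(s).
depth 0: {0}
depth 1: {4,5}  cumulative {0,4,5}
Reach set: {0,4,5}
witness 5: a

Answer: REACHABLE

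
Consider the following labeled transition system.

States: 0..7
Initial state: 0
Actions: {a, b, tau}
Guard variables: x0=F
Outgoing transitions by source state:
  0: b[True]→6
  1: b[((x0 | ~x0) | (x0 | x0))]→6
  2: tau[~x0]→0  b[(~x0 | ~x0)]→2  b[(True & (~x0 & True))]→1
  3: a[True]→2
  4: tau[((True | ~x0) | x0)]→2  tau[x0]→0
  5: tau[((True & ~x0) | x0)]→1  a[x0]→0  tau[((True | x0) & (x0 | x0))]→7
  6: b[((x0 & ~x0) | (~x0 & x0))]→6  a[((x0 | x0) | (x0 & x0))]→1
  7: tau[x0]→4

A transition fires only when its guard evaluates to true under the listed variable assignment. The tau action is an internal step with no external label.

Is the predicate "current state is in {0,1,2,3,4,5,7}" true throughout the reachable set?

Allowed set {0,1,2,3,4,5,7}
Reach set: {0,6}
  0: ok
  6: outside
witness against invariant: b → 6

Answer: INVARIANT VIOLATED at state 6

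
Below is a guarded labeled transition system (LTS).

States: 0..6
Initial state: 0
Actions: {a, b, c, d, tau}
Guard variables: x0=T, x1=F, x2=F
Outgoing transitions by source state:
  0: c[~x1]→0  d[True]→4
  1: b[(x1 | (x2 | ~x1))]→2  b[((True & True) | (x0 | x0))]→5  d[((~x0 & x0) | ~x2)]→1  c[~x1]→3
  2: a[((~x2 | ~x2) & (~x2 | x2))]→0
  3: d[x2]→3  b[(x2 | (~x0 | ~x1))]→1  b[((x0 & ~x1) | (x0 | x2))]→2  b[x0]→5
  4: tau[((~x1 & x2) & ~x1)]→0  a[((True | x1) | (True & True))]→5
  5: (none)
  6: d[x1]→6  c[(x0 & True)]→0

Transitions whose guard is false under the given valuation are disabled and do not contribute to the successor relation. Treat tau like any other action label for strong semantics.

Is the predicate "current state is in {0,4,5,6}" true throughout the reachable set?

Safe = {0,4,5,6}
Reachable = {0,4,5}
  0: safe
  4: safe
  5: safe

Answer: INVARIANT HOLDS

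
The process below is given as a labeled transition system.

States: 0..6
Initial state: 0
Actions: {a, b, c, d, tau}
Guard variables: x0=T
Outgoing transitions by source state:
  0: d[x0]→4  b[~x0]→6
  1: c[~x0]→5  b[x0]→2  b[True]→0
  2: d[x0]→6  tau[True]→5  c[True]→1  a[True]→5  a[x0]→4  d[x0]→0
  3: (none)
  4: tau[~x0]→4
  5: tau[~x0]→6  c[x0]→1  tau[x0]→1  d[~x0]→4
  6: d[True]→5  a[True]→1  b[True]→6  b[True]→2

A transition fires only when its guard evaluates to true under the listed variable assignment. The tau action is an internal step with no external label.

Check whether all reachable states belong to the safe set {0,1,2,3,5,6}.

Allowed set {0,1,2,3,5,6}
R = {0,4}
  0: ✓
  4: ✗ unsafe
counterexample path to 4: d

Answer: INVARIANT VIOLATED at state 4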